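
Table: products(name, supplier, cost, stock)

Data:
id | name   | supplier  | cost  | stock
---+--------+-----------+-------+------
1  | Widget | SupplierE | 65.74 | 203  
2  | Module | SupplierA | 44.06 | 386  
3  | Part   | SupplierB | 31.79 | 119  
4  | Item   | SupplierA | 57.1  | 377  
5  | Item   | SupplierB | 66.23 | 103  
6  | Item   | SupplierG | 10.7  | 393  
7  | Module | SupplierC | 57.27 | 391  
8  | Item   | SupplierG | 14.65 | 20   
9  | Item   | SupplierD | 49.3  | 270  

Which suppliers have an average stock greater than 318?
SELECT supplier, AVG(stock)
FROM products
GROUP BY supplier
HAVING AVG(stock) > 318

Result:
  SupplierA: avg=381.50
  SupplierC: avg=391.00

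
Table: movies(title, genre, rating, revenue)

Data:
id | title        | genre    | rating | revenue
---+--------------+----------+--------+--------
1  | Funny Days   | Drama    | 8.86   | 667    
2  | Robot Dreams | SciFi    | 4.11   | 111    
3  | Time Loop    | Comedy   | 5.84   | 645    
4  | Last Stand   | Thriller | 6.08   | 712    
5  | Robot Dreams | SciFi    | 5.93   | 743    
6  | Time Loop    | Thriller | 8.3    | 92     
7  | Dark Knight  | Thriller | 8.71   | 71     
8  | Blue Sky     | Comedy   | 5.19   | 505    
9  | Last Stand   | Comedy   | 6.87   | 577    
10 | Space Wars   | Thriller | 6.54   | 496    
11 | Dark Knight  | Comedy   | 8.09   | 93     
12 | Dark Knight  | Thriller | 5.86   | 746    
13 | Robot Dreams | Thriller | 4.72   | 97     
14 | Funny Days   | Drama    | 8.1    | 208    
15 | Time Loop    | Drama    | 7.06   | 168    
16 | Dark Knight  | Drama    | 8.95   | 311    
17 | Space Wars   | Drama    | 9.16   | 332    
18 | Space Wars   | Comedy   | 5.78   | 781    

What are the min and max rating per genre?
SELECT genre, MIN(rating), MAX(rating)
FROM movies
GROUP BY genre

Result:
  Comedy: min=5.19, max=8.09
  Drama: min=7.06, max=9.16
  SciFi: min=4.11, max=5.93
  Thriller: min=4.72, max=8.71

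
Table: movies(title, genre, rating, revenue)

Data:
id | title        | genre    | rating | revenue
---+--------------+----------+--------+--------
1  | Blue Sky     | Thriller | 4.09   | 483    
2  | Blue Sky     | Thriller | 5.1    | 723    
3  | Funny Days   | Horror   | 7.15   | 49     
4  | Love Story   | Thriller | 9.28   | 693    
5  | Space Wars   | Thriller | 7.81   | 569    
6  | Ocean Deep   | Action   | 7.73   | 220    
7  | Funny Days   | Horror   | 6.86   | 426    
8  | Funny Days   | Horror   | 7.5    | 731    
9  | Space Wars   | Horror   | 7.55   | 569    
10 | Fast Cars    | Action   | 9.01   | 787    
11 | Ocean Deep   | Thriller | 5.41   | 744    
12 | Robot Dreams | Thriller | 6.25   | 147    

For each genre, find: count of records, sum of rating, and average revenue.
SELECT genre,
       COUNT(*) as cnt,
       SUM(rating) as total_rating,
       AVG(revenue) as avg_revenue
FROM movies
GROUP BY genre

Result:
  Action: 2 records, 16.74 total rating, 503.50 avg revenue
  Horror: 4 records, 29.06 total rating, 443.75 avg revenue
  Thriller: 6 records, 37.94 total rating, 559.83 avg revenue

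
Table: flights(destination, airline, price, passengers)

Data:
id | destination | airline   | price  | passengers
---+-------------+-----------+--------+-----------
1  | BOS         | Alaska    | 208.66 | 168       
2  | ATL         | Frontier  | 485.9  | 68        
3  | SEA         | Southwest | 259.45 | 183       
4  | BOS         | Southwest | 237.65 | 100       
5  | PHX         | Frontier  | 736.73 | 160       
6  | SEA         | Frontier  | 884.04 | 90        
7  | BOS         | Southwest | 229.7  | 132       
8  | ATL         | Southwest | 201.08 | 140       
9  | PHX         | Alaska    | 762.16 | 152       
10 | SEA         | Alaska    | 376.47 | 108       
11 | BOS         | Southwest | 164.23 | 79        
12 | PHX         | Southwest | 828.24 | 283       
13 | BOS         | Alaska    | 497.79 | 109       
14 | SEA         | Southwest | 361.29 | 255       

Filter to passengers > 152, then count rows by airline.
SELECT airline, COUNT(*)
FROM flights
WHERE passengers > 152
GROUP BY airline

Note: WHERE filters rows before grouping.

Result:
  Alaska: 1
  Frontier: 1
  Southwest: 3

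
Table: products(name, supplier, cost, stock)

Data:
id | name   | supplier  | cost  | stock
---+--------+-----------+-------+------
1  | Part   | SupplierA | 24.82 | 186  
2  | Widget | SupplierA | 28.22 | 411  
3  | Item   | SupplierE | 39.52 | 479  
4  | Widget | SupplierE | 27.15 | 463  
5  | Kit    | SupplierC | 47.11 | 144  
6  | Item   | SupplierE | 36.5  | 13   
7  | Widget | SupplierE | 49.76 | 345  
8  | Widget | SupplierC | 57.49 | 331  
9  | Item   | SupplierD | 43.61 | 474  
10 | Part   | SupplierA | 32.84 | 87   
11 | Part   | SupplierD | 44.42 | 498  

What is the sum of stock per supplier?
SELECT supplier, SUM(stock) as result
FROM products
GROUP BY supplier

Result:
  SupplierA: 684
  SupplierC: 475
  SupplierD: 972
  SupplierE: 1300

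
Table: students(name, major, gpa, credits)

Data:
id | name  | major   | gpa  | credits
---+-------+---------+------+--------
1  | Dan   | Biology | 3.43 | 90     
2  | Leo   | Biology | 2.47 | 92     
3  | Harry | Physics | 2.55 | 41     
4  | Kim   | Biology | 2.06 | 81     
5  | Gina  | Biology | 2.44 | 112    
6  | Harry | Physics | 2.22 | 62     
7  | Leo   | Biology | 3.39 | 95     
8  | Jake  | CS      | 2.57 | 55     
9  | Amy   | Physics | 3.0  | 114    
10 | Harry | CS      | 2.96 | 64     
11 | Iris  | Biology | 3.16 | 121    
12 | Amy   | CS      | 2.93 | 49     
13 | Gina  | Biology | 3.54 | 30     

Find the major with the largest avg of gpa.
SELECT major, AVG(gpa) as val
FROM students
GROUP BY major
ORDER BY val DESC
LIMIT 1

Result: Biology with avg(gpa) = 2.93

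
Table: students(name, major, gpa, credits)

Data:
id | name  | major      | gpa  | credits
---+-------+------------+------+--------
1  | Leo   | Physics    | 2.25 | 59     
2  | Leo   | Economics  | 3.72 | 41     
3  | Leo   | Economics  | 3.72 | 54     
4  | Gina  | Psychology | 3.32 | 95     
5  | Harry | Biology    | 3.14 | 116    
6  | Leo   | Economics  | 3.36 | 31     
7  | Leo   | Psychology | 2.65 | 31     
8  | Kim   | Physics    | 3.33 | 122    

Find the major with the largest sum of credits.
SELECT major, SUM(credits) as val
FROM students
GROUP BY major
ORDER BY val DESC
LIMIT 1

Result: Physics with sum(credits) = 181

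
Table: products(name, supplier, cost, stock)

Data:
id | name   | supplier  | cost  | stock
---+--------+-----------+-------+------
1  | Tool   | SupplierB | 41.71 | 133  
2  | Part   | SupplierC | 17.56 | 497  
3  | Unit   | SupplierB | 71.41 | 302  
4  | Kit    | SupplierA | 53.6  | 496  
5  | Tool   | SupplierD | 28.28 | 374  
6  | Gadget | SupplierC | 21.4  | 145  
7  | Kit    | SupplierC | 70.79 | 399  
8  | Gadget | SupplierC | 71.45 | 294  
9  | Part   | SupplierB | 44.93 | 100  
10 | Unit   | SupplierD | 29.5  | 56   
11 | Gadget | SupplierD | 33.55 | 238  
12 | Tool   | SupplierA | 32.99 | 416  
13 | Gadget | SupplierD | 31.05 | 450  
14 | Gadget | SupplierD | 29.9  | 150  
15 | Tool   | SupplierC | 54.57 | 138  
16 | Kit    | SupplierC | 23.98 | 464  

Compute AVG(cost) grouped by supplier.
SELECT supplier, AVG(cost) as result
FROM products
GROUP BY supplier

Result:
  SupplierA: 43.30
  SupplierB: 52.68
  SupplierC: 43.29
  SupplierD: 30.46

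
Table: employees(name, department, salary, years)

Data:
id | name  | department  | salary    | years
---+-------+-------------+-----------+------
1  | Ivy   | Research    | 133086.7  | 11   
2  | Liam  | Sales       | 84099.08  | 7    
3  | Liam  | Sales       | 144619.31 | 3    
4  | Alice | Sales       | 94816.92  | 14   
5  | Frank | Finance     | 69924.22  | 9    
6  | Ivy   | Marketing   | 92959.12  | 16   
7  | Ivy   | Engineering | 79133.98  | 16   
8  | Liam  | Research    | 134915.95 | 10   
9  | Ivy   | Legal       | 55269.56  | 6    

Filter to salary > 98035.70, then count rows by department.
SELECT department, COUNT(*)
FROM employees
WHERE salary > 98035.70
GROUP BY department

Note: WHERE filters rows before grouping.

Result:
  Research: 2
  Sales: 1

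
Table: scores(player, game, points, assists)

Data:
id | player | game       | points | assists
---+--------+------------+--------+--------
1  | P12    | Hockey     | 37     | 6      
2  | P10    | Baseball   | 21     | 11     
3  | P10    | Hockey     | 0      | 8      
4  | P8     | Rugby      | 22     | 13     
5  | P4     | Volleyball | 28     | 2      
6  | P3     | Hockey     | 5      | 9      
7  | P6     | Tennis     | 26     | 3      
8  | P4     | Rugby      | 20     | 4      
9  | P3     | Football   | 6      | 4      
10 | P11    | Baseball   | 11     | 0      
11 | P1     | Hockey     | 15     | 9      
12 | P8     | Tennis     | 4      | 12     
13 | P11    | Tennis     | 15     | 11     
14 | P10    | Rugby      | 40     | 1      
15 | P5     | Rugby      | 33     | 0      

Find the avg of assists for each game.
SELECT game, AVG(assists) as result
FROM scores
GROUP BY game

Result:
  Baseball: 5.50
  Football: 4.00
  Hockey: 8.00
  Rugby: 4.50
  Tennis: 8.67
  Volleyball: 2.00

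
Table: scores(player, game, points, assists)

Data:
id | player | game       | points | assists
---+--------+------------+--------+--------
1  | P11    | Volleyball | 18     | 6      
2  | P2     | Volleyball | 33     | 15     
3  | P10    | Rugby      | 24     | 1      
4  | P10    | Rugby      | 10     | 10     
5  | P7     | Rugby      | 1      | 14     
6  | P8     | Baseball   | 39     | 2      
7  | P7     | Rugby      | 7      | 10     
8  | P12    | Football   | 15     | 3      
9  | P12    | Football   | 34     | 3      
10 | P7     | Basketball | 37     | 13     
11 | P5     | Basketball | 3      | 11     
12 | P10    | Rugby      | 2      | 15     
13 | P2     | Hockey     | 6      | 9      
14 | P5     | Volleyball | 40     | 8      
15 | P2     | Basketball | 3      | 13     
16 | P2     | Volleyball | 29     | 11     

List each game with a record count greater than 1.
SELECT game, COUNT(*) as cnt
FROM scores
GROUP BY game
HAVING COUNT(*) > 1

Result:
  Basketball: 3
  Football: 2
  Rugby: 5
  Volleyball: 4

Note: HAVING filters groups after aggregation, WHERE filters rows before.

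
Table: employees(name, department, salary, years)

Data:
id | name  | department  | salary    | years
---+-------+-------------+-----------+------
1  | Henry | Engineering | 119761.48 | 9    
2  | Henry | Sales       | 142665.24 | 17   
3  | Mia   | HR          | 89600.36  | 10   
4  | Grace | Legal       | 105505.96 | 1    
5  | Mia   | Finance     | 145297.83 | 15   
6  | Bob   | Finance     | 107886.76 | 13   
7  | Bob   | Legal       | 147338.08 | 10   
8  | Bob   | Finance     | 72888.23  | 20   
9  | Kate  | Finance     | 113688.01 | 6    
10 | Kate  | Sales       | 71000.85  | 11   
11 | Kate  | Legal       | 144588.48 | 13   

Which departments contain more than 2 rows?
SELECT department, COUNT(*) as cnt
FROM employees
GROUP BY department
HAVING COUNT(*) > 2

Result:
  Finance: 4
  Legal: 3

Note: HAVING filters groups after aggregation, WHERE filters rows before.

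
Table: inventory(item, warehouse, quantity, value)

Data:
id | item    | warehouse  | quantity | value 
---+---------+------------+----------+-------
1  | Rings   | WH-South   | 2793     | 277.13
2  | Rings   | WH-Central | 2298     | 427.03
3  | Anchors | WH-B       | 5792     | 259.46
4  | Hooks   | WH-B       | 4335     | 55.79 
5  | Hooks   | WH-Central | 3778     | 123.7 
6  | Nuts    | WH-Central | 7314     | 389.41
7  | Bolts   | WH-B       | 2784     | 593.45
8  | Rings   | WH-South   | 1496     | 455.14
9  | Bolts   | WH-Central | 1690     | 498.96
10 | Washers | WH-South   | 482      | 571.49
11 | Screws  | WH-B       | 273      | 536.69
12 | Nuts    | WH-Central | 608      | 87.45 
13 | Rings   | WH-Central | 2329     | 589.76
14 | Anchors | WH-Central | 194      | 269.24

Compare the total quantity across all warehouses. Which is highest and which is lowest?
SELECT warehouse, SUM(quantity)
FROM inventory
GROUP BY warehouse
ORDER BY SUM(quantity)

All groups:
  WH-South: 4771
  WH-B: 13184
  WH-Central: 18211

Highest: WH-Central (18211)
Lowest: WH-South (4771)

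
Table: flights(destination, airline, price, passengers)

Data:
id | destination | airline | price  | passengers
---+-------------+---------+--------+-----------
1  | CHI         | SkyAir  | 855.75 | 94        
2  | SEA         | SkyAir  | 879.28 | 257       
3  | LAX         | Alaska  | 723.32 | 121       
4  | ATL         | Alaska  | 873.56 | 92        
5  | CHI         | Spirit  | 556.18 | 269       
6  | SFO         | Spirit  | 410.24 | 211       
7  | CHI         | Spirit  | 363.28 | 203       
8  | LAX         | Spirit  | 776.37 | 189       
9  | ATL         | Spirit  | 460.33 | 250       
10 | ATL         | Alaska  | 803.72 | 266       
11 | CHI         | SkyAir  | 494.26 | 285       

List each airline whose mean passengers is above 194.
SELECT airline, AVG(passengers)
FROM flights
GROUP BY airline
HAVING AVG(passengers) > 194

Result:
  SkyAir: avg=212.00
  Spirit: avg=224.40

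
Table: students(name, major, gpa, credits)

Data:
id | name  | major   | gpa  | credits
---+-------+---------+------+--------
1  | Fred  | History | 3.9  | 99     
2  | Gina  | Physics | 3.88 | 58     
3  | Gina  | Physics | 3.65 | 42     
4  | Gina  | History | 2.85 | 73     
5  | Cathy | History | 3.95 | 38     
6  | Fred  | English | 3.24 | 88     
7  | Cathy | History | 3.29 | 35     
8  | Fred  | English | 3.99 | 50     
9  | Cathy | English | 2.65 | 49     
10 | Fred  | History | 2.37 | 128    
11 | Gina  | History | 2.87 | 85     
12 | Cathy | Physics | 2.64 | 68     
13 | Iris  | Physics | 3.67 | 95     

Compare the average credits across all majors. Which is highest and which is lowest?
SELECT major, AVG(credits)
FROM students
GROUP BY major
ORDER BY AVG(credits)

All groups:
  English: 62.33
  Physics: 65.75
  History: 76.33

Highest: History (76.33)
Lowest: English (62.33)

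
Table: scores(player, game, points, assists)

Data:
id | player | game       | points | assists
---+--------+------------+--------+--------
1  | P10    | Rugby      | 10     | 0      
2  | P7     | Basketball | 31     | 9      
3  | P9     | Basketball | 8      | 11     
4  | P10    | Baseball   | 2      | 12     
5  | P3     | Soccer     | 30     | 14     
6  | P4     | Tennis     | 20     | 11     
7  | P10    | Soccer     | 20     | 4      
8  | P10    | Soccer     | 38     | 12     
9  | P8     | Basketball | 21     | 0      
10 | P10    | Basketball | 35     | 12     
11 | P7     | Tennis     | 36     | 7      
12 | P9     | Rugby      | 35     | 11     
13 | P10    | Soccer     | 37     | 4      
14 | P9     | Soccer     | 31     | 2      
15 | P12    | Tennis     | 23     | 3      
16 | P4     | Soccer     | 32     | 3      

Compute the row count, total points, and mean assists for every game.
SELECT game,
       COUNT(*) as cnt,
       SUM(points) as total_points,
       AVG(assists) as avg_assists
FROM scores
GROUP BY game

Result:
  Baseball: 1 records, 2 total points, 12.00 avg assists
  Basketball: 4 records, 95 total points, 8.00 avg assists
  Rugby: 2 records, 45 total points, 5.50 avg assists
  Soccer: 6 records, 188 total points, 6.50 avg assists
  Tennis: 3 records, 79 total points, 7.00 avg assists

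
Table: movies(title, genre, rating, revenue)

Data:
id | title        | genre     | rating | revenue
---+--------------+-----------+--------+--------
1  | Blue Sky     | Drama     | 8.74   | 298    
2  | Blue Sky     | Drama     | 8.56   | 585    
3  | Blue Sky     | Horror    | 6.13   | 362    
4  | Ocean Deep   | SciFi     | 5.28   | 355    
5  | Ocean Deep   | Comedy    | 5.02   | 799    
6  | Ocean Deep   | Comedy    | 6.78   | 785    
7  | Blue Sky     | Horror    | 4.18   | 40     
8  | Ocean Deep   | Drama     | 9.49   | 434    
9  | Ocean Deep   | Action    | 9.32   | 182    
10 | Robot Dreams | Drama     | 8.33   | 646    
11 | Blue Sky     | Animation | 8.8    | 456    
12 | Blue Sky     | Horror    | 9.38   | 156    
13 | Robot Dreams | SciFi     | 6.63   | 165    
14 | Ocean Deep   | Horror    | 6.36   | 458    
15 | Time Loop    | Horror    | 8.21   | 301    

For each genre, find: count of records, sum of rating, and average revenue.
SELECT genre,
       COUNT(*) as cnt,
       SUM(rating) as total_rating,
       AVG(revenue) as avg_revenue
FROM movies
GROUP BY genre

Result:
  Action: 1 records, 9.32 total rating, 182.00 avg revenue
  Animation: 1 records, 8.80 total rating, 456.00 avg revenue
  Comedy: 2 records, 11.80 total rating, 792.00 avg revenue
  Drama: 4 records, 35.12 total rating, 490.75 avg revenue
  Horror: 5 records, 34.26 total rating, 263.40 avg revenue
  SciFi: 2 records, 11.91 total rating, 260.00 avg revenue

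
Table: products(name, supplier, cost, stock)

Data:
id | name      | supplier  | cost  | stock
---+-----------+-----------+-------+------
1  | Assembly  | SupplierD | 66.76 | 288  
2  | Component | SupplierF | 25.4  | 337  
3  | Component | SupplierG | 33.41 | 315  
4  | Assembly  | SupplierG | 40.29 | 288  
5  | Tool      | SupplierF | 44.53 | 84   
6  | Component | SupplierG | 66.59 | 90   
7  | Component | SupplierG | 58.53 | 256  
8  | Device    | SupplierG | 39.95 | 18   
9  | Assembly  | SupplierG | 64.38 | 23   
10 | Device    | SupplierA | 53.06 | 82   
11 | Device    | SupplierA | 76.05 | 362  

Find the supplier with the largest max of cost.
SELECT supplier, MAX(cost) as val
FROM products
GROUP BY supplier
ORDER BY val DESC
LIMIT 1

Result: SupplierA with max(cost) = 76.05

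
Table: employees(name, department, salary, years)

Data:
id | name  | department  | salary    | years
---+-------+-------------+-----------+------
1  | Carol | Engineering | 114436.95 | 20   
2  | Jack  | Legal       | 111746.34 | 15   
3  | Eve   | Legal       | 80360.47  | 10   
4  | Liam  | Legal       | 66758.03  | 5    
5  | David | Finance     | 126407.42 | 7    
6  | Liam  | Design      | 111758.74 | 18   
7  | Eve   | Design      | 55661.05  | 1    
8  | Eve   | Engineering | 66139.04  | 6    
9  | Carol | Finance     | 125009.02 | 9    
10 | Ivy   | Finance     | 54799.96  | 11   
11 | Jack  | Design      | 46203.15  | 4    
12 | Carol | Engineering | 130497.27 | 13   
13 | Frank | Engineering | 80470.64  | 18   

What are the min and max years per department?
SELECT department, MIN(years), MAX(years)
FROM employees
GROUP BY department

Result:
  Design: min=1, max=18
  Engineering: min=6, max=20
  Finance: min=7, max=11
  Legal: min=5, max=15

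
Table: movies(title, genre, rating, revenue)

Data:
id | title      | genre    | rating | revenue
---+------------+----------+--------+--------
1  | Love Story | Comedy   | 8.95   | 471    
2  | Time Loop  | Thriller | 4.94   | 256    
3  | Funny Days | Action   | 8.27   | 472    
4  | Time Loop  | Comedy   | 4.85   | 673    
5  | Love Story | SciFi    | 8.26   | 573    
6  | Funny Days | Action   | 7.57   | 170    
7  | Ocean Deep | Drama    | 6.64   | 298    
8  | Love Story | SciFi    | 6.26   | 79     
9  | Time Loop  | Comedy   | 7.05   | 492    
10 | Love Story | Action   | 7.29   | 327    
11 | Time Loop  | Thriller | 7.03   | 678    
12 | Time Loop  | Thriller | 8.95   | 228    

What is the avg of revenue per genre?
SELECT genre, AVG(revenue) as result
FROM movies
GROUP BY genre

Result:
  Action: 323.00
  Comedy: 545.33
  Drama: 298.00
  SciFi: 326.00
  Thriller: 387.33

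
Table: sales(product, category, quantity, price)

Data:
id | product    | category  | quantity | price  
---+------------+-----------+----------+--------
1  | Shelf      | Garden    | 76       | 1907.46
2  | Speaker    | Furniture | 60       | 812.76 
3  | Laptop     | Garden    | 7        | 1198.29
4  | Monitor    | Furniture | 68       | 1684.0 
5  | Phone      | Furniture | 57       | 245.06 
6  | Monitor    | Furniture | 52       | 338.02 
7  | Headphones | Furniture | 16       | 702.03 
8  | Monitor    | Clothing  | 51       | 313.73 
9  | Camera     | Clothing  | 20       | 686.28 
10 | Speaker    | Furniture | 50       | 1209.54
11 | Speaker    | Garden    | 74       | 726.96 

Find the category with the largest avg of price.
SELECT category, AVG(price) as val
FROM sales
GROUP BY category
ORDER BY val DESC
LIMIT 1

Result: Garden with avg(price) = 1277.57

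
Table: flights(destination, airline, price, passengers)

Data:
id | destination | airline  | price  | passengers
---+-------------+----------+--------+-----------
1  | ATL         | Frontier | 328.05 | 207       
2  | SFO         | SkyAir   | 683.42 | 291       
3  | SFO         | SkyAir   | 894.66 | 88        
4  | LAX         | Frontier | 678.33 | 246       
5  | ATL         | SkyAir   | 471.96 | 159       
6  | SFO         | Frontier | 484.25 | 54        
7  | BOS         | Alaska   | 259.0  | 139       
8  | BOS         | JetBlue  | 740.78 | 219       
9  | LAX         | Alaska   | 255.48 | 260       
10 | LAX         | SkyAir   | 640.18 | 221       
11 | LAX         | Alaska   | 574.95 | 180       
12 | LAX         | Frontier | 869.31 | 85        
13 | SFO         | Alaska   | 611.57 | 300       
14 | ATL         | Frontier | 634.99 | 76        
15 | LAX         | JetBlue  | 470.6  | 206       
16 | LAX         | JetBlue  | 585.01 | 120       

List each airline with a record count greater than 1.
SELECT airline, COUNT(*) as cnt
FROM flights
GROUP BY airline
HAVING COUNT(*) > 1

Result:
  Alaska: 4
  Frontier: 5
  JetBlue: 3
  SkyAir: 4

Note: HAVING filters groups after aggregation, WHERE filters rows before.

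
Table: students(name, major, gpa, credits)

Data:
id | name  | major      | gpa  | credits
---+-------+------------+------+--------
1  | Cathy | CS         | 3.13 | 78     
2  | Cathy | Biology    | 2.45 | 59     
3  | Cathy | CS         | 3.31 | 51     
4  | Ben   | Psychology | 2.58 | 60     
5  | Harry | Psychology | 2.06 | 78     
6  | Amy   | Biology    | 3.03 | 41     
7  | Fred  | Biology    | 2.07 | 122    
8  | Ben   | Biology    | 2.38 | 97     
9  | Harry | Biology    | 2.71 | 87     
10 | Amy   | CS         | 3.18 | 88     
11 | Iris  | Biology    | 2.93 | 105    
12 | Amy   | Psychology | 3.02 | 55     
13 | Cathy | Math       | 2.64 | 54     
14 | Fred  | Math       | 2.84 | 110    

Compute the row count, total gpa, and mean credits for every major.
SELECT major,
       COUNT(*) as cnt,
       SUM(gpa) as total_gpa,
       AVG(credits) as avg_credits
FROM students
GROUP BY major

Result:
  Biology: 6 records, 15.57 total gpa, 85.17 avg credits
  CS: 3 records, 9.62 total gpa, 72.33 avg credits
  Math: 2 records, 5.48 total gpa, 82.00 avg credits
  Psychology: 3 records, 7.66 total gpa, 64.33 avg credits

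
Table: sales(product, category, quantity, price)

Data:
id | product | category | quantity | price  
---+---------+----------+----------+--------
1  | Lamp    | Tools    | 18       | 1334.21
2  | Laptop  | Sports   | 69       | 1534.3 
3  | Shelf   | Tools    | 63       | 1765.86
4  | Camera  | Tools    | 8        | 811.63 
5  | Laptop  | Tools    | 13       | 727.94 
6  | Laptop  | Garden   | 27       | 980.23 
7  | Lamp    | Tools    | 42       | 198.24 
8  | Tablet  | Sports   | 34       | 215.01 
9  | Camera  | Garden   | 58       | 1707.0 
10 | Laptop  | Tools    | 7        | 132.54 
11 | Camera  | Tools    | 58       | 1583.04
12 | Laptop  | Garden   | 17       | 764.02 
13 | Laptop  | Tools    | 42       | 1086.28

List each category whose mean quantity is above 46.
SELECT category, AVG(quantity)
FROM sales
GROUP BY category
HAVING AVG(quantity) > 46

Result:
  Sports: avg=51.50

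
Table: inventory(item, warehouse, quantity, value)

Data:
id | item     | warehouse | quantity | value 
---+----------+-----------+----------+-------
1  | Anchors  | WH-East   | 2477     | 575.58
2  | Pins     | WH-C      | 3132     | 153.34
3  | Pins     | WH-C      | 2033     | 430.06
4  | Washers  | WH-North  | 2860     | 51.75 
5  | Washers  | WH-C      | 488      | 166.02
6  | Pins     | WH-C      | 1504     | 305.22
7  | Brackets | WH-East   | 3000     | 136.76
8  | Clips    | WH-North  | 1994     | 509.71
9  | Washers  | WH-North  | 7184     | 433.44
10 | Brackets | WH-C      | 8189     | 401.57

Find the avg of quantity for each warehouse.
SELECT warehouse, AVG(quantity) as result
FROM inventory
GROUP BY warehouse

Result:
  WH-C: 3069.20
  WH-East: 2738.50
  WH-North: 4012.67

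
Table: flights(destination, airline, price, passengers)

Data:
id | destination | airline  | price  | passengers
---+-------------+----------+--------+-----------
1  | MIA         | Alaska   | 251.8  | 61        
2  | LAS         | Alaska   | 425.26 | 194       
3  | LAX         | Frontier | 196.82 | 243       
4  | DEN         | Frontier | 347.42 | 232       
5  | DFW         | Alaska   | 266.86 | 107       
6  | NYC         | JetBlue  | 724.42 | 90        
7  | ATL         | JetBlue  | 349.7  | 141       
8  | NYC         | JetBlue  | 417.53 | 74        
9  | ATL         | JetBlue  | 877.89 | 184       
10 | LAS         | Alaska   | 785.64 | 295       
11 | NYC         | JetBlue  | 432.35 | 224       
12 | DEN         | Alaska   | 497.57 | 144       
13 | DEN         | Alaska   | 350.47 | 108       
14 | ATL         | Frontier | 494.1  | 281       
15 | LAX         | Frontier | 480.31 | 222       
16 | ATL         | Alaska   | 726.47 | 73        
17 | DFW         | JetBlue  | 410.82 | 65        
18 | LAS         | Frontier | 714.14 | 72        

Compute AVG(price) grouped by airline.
SELECT airline, AVG(price) as result
FROM flights
GROUP BY airline

Result:
  Alaska: 472.01
  Frontier: 446.56
  JetBlue: 535.45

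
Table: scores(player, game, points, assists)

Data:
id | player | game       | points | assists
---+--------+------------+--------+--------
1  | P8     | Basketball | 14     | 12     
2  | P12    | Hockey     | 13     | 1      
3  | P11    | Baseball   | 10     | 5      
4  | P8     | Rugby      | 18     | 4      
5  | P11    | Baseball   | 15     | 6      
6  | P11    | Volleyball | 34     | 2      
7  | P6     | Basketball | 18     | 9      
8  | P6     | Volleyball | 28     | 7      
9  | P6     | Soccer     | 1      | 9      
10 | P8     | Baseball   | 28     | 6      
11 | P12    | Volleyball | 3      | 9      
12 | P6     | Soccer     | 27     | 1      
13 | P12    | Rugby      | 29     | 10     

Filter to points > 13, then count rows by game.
SELECT game, COUNT(*)
FROM scores
WHERE points > 13
GROUP BY game

Note: WHERE filters rows before grouping.

Result:
  Baseball: 2
  Basketball: 2
  Rugby: 2
  Soccer: 1
  Volleyball: 2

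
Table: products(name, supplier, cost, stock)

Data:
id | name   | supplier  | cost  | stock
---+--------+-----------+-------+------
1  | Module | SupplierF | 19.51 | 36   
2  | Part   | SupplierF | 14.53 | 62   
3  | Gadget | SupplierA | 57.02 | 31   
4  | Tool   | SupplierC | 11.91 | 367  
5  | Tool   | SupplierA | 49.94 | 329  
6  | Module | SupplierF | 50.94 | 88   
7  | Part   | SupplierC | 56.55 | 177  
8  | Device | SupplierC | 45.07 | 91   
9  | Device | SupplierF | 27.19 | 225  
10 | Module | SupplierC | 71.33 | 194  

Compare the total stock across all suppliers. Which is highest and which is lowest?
SELECT supplier, SUM(stock)
FROM products
GROUP BY supplier
ORDER BY SUM(stock)

All groups:
  SupplierA: 360
  SupplierF: 411
  SupplierC: 829

Highest: SupplierC (829)
Lowest: SupplierA (360)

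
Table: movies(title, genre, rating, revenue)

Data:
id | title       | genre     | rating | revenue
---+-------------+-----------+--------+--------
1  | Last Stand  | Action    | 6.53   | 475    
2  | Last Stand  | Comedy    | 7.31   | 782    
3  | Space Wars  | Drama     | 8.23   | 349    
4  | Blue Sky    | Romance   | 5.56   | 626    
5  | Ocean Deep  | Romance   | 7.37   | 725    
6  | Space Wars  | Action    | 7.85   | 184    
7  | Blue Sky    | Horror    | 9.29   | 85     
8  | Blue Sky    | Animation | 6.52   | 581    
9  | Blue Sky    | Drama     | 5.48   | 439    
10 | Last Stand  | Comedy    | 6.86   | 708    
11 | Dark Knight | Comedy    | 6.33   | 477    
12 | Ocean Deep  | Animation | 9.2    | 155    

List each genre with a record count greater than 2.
SELECT genre, COUNT(*) as cnt
FROM movies
GROUP BY genre
HAVING COUNT(*) > 2

Result:
  Comedy: 3

Note: HAVING filters groups after aggregation, WHERE filters rows before.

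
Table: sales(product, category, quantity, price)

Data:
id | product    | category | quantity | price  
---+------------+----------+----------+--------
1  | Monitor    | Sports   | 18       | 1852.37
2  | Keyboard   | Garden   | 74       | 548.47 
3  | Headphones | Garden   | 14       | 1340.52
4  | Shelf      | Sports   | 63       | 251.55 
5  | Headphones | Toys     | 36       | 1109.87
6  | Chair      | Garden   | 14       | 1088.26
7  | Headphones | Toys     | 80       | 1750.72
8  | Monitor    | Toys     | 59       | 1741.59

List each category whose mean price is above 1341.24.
SELECT category, AVG(price)
FROM sales
GROUP BY category
HAVING AVG(price) > 1341.24

Result:
  Toys: avg=1534.06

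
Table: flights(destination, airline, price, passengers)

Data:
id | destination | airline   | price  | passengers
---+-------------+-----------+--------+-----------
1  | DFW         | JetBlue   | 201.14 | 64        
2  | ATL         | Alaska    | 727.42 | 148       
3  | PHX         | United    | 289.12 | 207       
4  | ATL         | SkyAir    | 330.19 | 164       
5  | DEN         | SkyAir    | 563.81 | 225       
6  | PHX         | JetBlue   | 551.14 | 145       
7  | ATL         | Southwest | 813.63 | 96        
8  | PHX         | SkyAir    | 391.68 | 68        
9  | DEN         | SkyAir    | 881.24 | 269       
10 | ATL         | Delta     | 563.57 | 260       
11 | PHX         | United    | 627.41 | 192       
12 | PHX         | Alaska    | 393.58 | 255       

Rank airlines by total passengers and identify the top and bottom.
SELECT airline, SUM(passengers)
FROM flights
GROUP BY airline
ORDER BY SUM(passengers)

All groups:
  Southwest: 96
  JetBlue: 209
  Delta: 260
  United: 399
  Alaska: 403
  SkyAir: 726

Highest: SkyAir (726)
Lowest: Southwest (96)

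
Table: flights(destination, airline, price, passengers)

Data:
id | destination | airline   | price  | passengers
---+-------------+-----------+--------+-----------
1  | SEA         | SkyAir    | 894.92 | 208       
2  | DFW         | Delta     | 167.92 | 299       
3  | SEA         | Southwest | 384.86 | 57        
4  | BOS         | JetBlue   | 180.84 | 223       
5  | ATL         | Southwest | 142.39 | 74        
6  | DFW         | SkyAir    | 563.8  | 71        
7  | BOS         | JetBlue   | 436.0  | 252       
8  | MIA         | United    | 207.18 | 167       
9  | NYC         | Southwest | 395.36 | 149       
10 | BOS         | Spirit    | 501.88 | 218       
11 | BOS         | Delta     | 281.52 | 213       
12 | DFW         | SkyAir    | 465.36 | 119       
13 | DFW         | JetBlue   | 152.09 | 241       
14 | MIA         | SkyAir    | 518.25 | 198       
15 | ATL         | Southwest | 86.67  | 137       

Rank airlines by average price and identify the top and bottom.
SELECT airline, AVG(price)
FROM flights
GROUP BY airline
ORDER BY AVG(price)

All groups:
  United: 207.18
  Delta: 224.72
  Southwest: 252.32
  JetBlue: 256.31
  Spirit: 501.88
  SkyAir: 610.58

Highest: SkyAir (610.58)
Lowest: United (207.18)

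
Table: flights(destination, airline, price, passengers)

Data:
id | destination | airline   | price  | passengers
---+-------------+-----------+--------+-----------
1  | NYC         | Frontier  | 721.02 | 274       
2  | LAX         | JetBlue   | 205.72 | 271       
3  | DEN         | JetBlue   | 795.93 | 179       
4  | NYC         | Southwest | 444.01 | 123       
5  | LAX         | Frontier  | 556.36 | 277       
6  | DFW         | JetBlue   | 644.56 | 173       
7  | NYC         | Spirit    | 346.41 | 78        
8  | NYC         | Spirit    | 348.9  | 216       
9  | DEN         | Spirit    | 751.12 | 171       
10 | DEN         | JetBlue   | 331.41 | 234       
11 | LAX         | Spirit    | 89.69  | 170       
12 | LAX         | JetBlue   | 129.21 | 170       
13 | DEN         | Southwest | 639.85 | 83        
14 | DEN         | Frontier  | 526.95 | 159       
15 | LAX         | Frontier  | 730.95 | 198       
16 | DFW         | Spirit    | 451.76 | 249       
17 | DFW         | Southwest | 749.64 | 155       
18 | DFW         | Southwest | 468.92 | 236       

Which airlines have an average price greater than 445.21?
SELECT airline, AVG(price)
FROM flights
GROUP BY airline
HAVING AVG(price) > 445.21

Result:
  Frontier: avg=633.82
  Southwest: avg=575.61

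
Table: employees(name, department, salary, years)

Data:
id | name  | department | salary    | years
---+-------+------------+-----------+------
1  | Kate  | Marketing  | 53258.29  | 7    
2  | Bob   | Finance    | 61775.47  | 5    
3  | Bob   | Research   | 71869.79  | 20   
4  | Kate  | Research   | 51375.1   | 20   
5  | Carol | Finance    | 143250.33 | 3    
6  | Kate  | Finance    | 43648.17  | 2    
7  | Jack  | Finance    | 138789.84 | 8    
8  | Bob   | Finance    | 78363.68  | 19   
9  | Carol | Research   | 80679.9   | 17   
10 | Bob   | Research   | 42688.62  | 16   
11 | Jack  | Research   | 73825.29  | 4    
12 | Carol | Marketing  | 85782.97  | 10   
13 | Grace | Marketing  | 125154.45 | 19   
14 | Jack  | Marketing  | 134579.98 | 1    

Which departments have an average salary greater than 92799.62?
SELECT department, AVG(salary)
FROM employees
GROUP BY department
HAVING AVG(salary) > 92799.62

Result:
  Finance: avg=93165.50
  Marketing: avg=99693.92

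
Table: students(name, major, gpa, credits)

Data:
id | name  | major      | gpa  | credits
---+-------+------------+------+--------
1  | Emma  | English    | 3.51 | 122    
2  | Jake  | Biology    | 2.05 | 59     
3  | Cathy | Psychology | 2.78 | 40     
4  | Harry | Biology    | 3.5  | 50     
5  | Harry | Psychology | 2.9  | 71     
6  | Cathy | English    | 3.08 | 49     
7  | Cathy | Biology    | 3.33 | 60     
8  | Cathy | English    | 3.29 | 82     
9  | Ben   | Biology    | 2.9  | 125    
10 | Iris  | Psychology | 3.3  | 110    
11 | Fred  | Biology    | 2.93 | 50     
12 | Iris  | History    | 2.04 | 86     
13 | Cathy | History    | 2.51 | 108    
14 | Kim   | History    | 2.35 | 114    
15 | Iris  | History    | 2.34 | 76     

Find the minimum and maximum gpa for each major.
SELECT major, MIN(gpa), MAX(gpa)
FROM students
GROUP BY major

Result:
  Biology: min=2.05, max=3.50
  English: min=3.08, max=3.51
  History: min=2.04, max=2.51
  Psychology: min=2.78, max=3.30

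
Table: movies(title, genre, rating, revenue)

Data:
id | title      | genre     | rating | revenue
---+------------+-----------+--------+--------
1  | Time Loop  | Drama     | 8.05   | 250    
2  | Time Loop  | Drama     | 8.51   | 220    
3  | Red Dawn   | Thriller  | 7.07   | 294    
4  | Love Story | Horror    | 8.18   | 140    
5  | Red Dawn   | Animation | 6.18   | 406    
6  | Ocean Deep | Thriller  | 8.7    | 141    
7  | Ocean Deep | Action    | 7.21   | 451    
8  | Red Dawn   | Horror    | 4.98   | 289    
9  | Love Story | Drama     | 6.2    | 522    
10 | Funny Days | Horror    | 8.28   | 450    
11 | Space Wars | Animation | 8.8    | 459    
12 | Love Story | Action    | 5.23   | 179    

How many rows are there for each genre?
SELECT genre, COUNT(*) as count
FROM movies
GROUP BY genre

Result:
  Action: 2
  Animation: 2
  Drama: 3
  Horror: 3
  Thriller: 2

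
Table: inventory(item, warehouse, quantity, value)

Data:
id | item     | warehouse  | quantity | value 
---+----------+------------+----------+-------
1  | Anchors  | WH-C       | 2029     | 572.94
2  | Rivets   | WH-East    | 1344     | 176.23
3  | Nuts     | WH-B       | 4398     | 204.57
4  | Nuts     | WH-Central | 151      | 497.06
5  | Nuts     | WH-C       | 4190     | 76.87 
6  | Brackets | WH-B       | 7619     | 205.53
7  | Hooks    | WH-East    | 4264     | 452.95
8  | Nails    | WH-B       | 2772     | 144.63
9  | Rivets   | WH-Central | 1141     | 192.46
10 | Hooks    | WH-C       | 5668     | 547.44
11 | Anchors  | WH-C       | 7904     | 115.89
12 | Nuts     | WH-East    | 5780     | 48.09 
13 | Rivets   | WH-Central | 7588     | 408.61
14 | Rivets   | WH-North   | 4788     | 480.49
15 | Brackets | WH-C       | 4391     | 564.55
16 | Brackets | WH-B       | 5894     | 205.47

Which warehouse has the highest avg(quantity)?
SELECT warehouse, AVG(quantity) as val
FROM inventory
GROUP BY warehouse
ORDER BY val DESC
LIMIT 1

Result: WH-B with avg(quantity) = 5170.75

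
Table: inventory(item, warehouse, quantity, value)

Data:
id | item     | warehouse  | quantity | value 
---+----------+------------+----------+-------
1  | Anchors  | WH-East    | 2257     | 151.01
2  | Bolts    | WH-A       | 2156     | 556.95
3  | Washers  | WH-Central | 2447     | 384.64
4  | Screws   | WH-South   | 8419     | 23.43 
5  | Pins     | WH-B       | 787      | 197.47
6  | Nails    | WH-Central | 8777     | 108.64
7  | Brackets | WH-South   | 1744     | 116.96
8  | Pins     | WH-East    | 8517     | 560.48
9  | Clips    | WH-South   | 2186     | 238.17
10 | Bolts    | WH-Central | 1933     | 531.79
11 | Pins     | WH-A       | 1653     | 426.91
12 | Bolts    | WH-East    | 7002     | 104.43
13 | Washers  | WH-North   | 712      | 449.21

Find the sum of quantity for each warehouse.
SELECT warehouse, SUM(quantity) as result
FROM inventory
GROUP BY warehouse

Result:
  WH-A: 3809
  WH-B: 787
  WH-Central: 13157
  WH-East: 17776
  WH-North: 712
  WH-South: 12349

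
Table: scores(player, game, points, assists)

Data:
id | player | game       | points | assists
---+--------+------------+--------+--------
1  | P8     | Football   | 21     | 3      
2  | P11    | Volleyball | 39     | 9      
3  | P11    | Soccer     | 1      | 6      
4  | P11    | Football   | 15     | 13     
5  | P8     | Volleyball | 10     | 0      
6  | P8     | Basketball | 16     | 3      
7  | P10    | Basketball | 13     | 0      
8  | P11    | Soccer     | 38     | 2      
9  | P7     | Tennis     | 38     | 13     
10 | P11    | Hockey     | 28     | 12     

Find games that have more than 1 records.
SELECT game, COUNT(*) as cnt
FROM scores
GROUP BY game
HAVING COUNT(*) > 1

Result:
  Basketball: 2
  Football: 2
  Soccer: 2
  Volleyball: 2

Note: HAVING filters groups after aggregation, WHERE filters rows before.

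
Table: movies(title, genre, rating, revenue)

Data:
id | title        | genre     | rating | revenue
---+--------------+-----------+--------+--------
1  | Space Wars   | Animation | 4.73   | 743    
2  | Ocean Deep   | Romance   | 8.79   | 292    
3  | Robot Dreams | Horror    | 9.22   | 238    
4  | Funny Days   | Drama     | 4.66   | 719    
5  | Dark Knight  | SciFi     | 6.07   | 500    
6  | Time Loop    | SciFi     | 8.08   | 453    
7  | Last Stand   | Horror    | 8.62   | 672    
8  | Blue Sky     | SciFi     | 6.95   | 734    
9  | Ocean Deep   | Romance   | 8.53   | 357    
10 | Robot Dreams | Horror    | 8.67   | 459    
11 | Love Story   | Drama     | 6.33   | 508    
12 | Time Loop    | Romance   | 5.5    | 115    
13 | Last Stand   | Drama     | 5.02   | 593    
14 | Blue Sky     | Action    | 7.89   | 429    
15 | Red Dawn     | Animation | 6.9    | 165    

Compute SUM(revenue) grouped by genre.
SELECT genre, SUM(revenue) as result
FROM movies
GROUP BY genre

Result:
  Action: 429
  Animation: 908
  Drama: 1820
  Horror: 1369
  Romance: 764
  SciFi: 1687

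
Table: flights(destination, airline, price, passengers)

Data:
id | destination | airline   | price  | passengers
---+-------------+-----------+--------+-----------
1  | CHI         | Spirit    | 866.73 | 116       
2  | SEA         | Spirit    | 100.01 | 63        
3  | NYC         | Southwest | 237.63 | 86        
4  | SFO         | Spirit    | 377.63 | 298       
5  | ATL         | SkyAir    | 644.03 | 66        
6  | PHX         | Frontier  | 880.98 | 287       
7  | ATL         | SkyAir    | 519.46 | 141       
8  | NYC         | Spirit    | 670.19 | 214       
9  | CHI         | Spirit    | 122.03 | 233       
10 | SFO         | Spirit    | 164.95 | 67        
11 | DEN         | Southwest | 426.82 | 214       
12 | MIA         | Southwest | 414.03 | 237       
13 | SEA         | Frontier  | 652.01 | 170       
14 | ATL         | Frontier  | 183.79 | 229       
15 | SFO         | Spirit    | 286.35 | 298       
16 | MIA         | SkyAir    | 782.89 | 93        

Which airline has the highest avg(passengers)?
SELECT airline, AVG(passengers) as val
FROM flights
GROUP BY airline
ORDER BY val DESC
LIMIT 1

Result: Frontier with avg(passengers) = 228.67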